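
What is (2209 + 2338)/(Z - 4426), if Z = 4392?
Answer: -4547/34 ≈ -133.74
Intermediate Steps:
(2209 + 2338)/(Z - 4426) = (2209 + 2338)/(4392 - 4426) = 4547/(-34) = 4547*(-1/34) = -4547/34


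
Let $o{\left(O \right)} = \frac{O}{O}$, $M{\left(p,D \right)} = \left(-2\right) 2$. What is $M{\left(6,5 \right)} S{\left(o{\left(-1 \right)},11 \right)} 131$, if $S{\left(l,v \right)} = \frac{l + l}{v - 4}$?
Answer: $- \frac{1048}{7} \approx -149.71$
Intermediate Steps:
$M{\left(p,D \right)} = -4$
$o{\left(O \right)} = 1$
$S{\left(l,v \right)} = \frac{2 l}{-4 + v}$
$M{\left(6,5 \right)} S{\left(o{\left(-1 \right)},11 \right)} 131 = - 4 \cdot 2 \cdot 1 \frac{1}{-4 + 11} \cdot 131 = - 4 \cdot 2 \cdot 1 \cdot \frac{1}{7} \cdot 131 = \left(-4\right) \frac{2}{7} \cdot 131 = \left(- \frac{8}{7}\right) 131 = - \frac{1048}{7}$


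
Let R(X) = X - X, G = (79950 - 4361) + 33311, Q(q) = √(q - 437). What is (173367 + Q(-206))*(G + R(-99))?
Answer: 18879666300 + 108900*I*√643 ≈ 1.888e+10 + 2.7614e+6*I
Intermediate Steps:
Q(q) = √(-437 + q)
G = 108900 (G = 75589 + 33311 = 108900)
R(X) = 0
(173367 + Q(-206))*(G + R(-99)) = (173367 + √(-437 - 206))*(108900 + 0) = (173367 + √(-643))*108900 = (173367 + I*√643)*108900 = 18879666300 + 108900*I*√643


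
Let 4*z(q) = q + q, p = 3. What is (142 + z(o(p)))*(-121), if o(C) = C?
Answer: -34727/2 ≈ -17364.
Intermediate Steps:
z(q) = q/2 (z(q) = (q + q)/4 = (2*q)/4 = q/2)
(142 + z(o(p)))*(-121) = (142 + (1/2)*3)*(-121) = (142 + 3/2)*(-121) = (287/2)*(-121) = -34727/2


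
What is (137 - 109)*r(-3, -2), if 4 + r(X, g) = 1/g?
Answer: -126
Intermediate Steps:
r(X, g) = -4 + 1/g
(137 - 109)*r(-3, -2) = (137 - 109)*(-4 + 1/(-2)) = 28*(-4 - ½) = 28*(-9/2) = -126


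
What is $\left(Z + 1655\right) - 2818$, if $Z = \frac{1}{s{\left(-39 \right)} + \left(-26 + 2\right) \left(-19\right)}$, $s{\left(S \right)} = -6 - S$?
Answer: $- \frac{568706}{489} \approx -1163.0$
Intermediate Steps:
$Z = \frac{1}{489}$ ($Z = \frac{1}{\left(-6 - -39\right) + \left(-26 + 2\right) \left(-19\right)} = \frac{1}{\left(-6 + 39\right) - -456} = \frac{1}{33 + 456} = \frac{1}{489} \approx 0.002045$)
$\left(Z + 1655\right) - 2818 = \left(\frac{1}{489} + 1655\right) - 2818 = \frac{809296}{489} - 2818 = - \frac{568706}{489}$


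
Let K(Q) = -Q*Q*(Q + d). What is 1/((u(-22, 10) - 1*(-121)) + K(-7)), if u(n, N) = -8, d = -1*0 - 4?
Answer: 1/652 ≈ 0.0015337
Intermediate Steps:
d = -4 (d = 0 - 4 = -4)
K(Q) = -Q**2*(-4 + Q) (K(Q) = -Q*Q*(Q - 4) = -Q*Q*(-4 + Q) = -Q**2*(-4 + Q))
1/((u(-22, 10) - 1*(-121)) + K(-7)) = 1/((-8 - 1*(-121)) + (-7)**2*(4 - 1*(-7))) = 1/((-8 + 121) + 49*(4 + 7)) = 1/(113 + 49*11) = 1/(113 + 539) = 1/652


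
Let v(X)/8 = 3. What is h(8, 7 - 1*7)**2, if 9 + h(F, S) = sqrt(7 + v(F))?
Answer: (9 - sqrt(31))**2 ≈ 11.780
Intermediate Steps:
v(X) = 24 (v(X) = 8*3 = 24)
h(F, S) = -9 + sqrt(31) (h(F, S) = -9 + sqrt(7 + 24) = -9 + sqrt(31))
h(8, 7 - 1*7)**2 = (-9 + sqrt(31))**2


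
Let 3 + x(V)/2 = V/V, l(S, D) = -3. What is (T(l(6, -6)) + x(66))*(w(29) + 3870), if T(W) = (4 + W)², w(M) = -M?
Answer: -11523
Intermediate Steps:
x(V) = -4 (x(V) = -6 + 2*(V/V) = -6 + 2*1 = -6 + 2 = -4)
(T(l(6, -6)) + x(66))*(w(29) + 3870) = ((4 - 3)² - 4)*(-1*29 + 3870) = (1² - 4)*(-29 + 3870) = (1 - 4)*3841 = -3*3841 = -11523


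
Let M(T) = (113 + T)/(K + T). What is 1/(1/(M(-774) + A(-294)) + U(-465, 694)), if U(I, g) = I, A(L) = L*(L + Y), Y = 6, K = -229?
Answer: -84926677/39490903802 ≈ -0.0021505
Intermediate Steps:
A(L) = L*(6 + L) (A(L) = L*(L + 6) = L*(6 + L))
M(T) = (113 + T)/(-229 + T)
1/(1/(M(-774) + A(-294)) + U(-465, 694)) = 1/(1/((113 - 774)/(-229 - 774) - 294*(6 - 294)) - 465) = 1/(1/(-661/(-1003) - 294*(-288)) - 465) = 1/(1/(-1/1003*(-661) + 84672) - 465) = 1/(1/(661/1003 + 84672) - 465) = 1/(1/(84926677/1003) - 465) = 1/(1003/84926677 - 465) = 1/(-39490903802/84926677) = -84926677/39490903802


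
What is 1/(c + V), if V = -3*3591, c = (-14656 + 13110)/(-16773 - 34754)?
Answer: -51527/555098825 ≈ -9.2825e-5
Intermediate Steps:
c = 1546/51527 (c = -1546/(-51527) = -1546*(-1/51527) = 1546/51527 ≈ 0.030004)
V = -10773
1/(c + V) = 1/(1546/51527 - 10773) = 1/(-555098825/51527) = -51527/555098825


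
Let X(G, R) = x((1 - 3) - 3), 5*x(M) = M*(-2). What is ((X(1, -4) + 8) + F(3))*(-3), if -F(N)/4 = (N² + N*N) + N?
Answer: 222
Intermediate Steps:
x(M) = -2*M/5 (x(M) = (M*(-2))/5 = (-2*M)/5 = -2*M/5)
X(G, R) = 2 (X(G, R) = -2*((1 - 3) - 3)/5 = -2*(-2 - 3)/5 = -⅖*(-5) = 2)
F(N) = -8*N² - 4*N (F(N) = -4*((N² + N*N) + N) = -4*((N² + N²) + N) = -4*(2*N² + N) = -4*(N + 2*N²) = -8*N² - 4*N)
((X(1, -4) + 8) + F(3))*(-3) = ((2 + 8) - 4*3*(1 + 2*3))*(-3) = (10 - 4*3*(1 + 6))*(-3) = (10 - 4*3*7)*(-3) = (10 - 84)*(-3) = -74*(-3) = 222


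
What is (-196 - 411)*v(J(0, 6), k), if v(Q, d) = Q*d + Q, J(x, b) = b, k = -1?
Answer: 0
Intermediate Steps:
v(Q, d) = Q + Q*d
(-196 - 411)*v(J(0, 6), k) = (-196 - 411)*(6*(1 - 1)) = -3642*0 = -607*0 = 0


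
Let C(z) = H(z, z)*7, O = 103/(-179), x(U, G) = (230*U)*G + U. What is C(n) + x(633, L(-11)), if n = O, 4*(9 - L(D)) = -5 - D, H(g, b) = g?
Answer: 195567161/179 ≈ 1.0926e+6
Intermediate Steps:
L(D) = 41/4 + D/4 (L(D) = 9 - (-5 - D)/4 = 9 + (5/4 + D/4) = 41/4 + D/4)
x(U, G) = U + 230*G*U (x(U, G) = 230*G*U + U = U + 230*G*U)
O = -103/179 (O = 103*(-1/179) = -103/179 ≈ -0.57542)
n = -103/179 ≈ -0.57542
C(z) = 7*z (C(z) = z*7 = 7*z)
C(n) + x(633, L(-11)) = 7*(-103/179) + 633*(1 + 230*(41/4 + (¼)*(-11))) = -721/179 + 633*(1 + 230*(41/4 - 11/4)) = -721/179 + 633*(1 + 230*(15/2)) = -721/179 + 633*(1 + 1725) = -721/179 + 633*1726 = -721/179 + 1092558 = 195567161/179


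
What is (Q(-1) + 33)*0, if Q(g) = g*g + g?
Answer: 0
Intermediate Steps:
Q(g) = g + g**2 (Q(g) = g**2 + g = g + g**2)
(Q(-1) + 33)*0 = (-(1 - 1) + 33)*0 = (-1*0 + 33)*0 = (0 + 33)*0 = 33*0 = 0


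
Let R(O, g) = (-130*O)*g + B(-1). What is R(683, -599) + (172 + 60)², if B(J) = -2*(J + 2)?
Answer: 53239032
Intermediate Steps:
B(J) = -4 - 2*J (B(J) = -2*(2 + J) = -4 - 2*J)
R(O, g) = -2 - 130*O*g (R(O, g) = (-130*O)*g + (-4 - 2*(-1)) = -130*O*g + (-4 + 2) = -130*O*g - 2 = -2 - 130*O*g)
R(683, -599) + (172 + 60)² = (-2 - 130*683*(-599)) + (172 + 60)² = (-2 + 53185210) + 232² = 53185208 + 53824 = 53239032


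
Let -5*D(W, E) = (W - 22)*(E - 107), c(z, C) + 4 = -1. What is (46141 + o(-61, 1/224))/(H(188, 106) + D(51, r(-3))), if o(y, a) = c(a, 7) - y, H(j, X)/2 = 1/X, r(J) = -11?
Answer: 4080735/60457 ≈ 67.498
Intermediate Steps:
c(z, C) = -5 (c(z, C) = -4 - 1 = -5)
H(j, X) = 2/X
o(y, a) = -5 - y
D(W, E) = -(-107 + E)*(-22 + W)/5 (D(W, E) = -(W - 22)*(E - 107)/5 = -(-22 + W)*(-107 + E)/5 = -(-107 + E)*(-22 + W)/5)
(46141 + o(-61, 1/224))/(H(188, 106) + D(51, r(-3))) = (46141 + (-5 - 1*(-61)))/(2/106 + (-2354/5 + (22/5)*(-11) + (107/5)*51 - ⅕*(-11)*51)) = (46141 + (-5 + 61))/(2*(1/106) + (-2354/5 - 242/5 + 5457/5 + 561/5)) = (46141 + 56)/(1/53 + 3422/5) = 46197/(181371/265) = 46197*(265/181371) = 4080735/60457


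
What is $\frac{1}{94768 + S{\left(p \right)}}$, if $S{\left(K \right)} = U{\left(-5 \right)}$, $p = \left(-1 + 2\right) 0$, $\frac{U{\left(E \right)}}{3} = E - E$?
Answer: $\frac{1}{94768} \approx 1.0552 \cdot 10^{-5}$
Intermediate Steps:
$U{\left(E \right)} = 0$ ($U{\left(E \right)} = 3 \left(E - E\right) = 3 \cdot 0 = 0$)
$p = 0$ ($p = 1 \cdot 0 = 0$)
$S{\left(K \right)} = 0$
$\frac{1}{94768 + S{\left(p \right)}} = \frac{1}{94768 + 0} = \frac{1}{94768}$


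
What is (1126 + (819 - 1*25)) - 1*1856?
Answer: 64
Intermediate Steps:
(1126 + (819 - 1*25)) - 1*1856 = (1126 + (819 - 25)) - 1856 = (1126 + 794) - 1856 = 1920 - 1856 = 64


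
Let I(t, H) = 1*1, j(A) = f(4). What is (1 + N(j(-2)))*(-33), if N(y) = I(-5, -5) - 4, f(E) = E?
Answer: 66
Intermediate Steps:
j(A) = 4
I(t, H) = 1
N(y) = -3 (N(y) = 1 - 4 = -3)
(1 + N(j(-2)))*(-33) = (1 - 3)*(-33) = -2*(-33) = 66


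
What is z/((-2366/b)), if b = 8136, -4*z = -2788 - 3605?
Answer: -6501681/1183 ≈ -5495.9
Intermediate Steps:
z = 6393/4 (z = -(-2788 - 3605)/4 = -¼*(-6393) = 6393/4 ≈ 1598.3)
z/((-2366/b)) = 6393/(4*((-2366/8136))) = 6393/(4*((-2366*1/8136))) = 6393/(4*(-1183/4068)) = (6393/4)*(-4068/1183) = -6501681/1183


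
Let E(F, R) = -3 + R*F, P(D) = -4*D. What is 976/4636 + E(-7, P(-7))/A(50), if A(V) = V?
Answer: -3581/950 ≈ -3.7695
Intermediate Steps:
E(F, R) = -3 + F*R
976/4636 + E(-7, P(-7))/A(50) = 976/4636 + (-3 - (-28)*(-7))/50 = 976*(1/4636) + (-3 - 7*28)*(1/50) = 4/19 + (-3 - 196)*(1/50) = 4/19 - 199*1/50 = 4/19 - 199/50 = -3581/950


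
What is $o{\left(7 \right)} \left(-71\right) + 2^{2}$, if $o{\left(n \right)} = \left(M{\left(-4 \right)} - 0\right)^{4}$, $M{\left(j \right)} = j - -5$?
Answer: $-67$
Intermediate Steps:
$M{\left(j \right)} = 5 + j$ ($M{\left(j \right)} = j + 5 = 5 + j$)
$o{\left(n \right)} = 1$ ($o{\left(n \right)} = \left(\left(5 - 4\right) - 0\right)^{4} = \left(1 + 0\right)^{4} = 1^{4} = 1$)
$o{\left(7 \right)} \left(-71\right) + 2^{2} = 1 \left(-71\right) + 2^{2} = -71 + 4 = -67$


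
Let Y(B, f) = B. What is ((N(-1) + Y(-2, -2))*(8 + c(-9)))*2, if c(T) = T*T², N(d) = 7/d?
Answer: 12978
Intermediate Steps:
c(T) = T³
((N(-1) + Y(-2, -2))*(8 + c(-9)))*2 = ((7/(-1) - 2)*(8 + (-9)³))*2 = ((7*(-1) - 2)*(8 - 729))*2 = ((-7 - 2)*(-721))*2 = -9*(-721)*2 = 6489*2 = 12978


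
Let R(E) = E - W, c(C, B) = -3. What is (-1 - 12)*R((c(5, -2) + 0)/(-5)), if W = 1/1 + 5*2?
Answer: 676/5 ≈ 135.20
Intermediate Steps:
W = 11 (W = 1 + 10 = 11)
R(E) = -11 + E (R(E) = E - 1*11 = E - 11 = -11 + E)
(-1 - 12)*R((c(5, -2) + 0)/(-5)) = (-1 - 12)*(-11 + (-3 + 0)/(-5)) = -13*(-11 - 3*(-1/5)) = -13*(-11 + 3/5) = -13*(-52/5) = 676/5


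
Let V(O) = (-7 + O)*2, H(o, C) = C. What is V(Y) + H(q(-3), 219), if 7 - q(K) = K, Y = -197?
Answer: -189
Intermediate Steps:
q(K) = 7 - K
V(O) = -14 + 2*O
V(Y) + H(q(-3), 219) = (-14 + 2*(-197)) + 219 = (-14 - 394) + 219 = -408 + 219 = -189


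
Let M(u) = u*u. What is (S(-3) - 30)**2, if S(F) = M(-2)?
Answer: 676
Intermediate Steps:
M(u) = u**2
S(F) = 4 (S(F) = (-2)**2 = 4)
(S(-3) - 30)**2 = (4 - 30)**2 = (-26)**2 = 676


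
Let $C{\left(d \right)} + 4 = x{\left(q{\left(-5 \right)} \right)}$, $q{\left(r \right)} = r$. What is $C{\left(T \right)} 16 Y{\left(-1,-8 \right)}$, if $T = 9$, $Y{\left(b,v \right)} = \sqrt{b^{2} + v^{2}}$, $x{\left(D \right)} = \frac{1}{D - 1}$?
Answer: $- \frac{200 \sqrt{65}}{3} \approx -537.48$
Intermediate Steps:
$x{\left(D \right)} = \frac{1}{-1 + D}$
$C{\left(d \right)} = - \frac{25}{6}$ ($C{\left(d \right)} = -4 + \frac{1}{-1 - 5} = -4 + \frac{1}{-6} = -4 - \frac{1}{6} = - \frac{25}{6}$)
$C{\left(T \right)} 16 Y{\left(-1,-8 \right)} = \left(- \frac{25}{6}\right) 16 \sqrt{\left(-1\right)^{2} + \left(-8\right)^{2}} = - \frac{200 \sqrt{1 + 64}}{3} = - \frac{200 \sqrt{65}}{3}$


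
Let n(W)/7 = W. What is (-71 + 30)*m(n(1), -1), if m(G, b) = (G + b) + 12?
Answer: -738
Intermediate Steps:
n(W) = 7*W
m(G, b) = 12 + G + b
(-71 + 30)*m(n(1), -1) = (-71 + 30)*(12 + 7*1 - 1) = -41*(12 + 7 - 1) = -41*18 = -738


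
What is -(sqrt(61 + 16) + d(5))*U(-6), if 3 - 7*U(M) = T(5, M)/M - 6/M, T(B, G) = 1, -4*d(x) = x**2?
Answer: 325/168 - 13*sqrt(77)/42 ≈ -0.78154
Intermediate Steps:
d(x) = -x**2/4
U(M) = 3/7 + 5/(7*M) (U(M) = 3/7 - (1/M - 6/M)/7 = 3/7 - (-5)/(7*M) = 3/7 + 5/(7*M))
-(sqrt(61 + 16) + d(5))*U(-6) = -(sqrt(61 + 16) - 1/4*5**2)*(1/7)*(5 + 3*(-6))/(-6) = -(sqrt(77) - 1/4*25)*(1/7)*(-1/6)*(5 - 18) = -(sqrt(77) - 25/4)*(1/7)*(-1/6)*(-13) = -(-25/4 + sqrt(77))*13/42 = -(-325/168 + 13*sqrt(77)/42) = 325/168 - 13*sqrt(77)/42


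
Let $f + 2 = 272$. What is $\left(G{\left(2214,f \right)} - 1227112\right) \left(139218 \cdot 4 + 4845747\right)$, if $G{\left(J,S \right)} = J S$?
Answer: $-3400041020508$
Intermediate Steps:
$f = 270$ ($f = -2 + 272 = 270$)
$\left(G{\left(2214,f \right)} - 1227112\right) \left(139218 \cdot 4 + 4845747\right) = \left(2214 \cdot 270 - 1227112\right) \left(139218 \cdot 4 + 4845747\right) = \left(597780 - 1227112\right) \left(556872 + 4845747\right) = \left(-629332\right) 5402619 = -3400041020508$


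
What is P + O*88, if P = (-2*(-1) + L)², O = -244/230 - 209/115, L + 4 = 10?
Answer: -21768/115 ≈ -189.29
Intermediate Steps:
L = 6 (L = -4 + 10 = 6)
O = -331/115 (O = -244*1/230 - 209*1/115 = -122/115 - 209/115 = -331/115 ≈ -2.8783)
P = 64 (P = (-2*(-1) + 6)² = (2 + 6)² = 8² = 64)
P + O*88 = 64 - 331/115*88 = 64 - 29128/115 = -21768/115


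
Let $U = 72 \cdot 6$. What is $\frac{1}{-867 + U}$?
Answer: $- \frac{1}{435} \approx -0.0022989$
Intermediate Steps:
$U = 432$
$\frac{1}{-867 + U} = \frac{1}{-867 + 432} = \frac{1}{-435} = - \frac{1}{435}$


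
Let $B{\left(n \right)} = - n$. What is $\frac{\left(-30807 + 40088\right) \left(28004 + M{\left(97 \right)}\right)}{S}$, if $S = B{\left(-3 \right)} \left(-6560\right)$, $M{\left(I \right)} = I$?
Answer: $- \frac{86935127}{6560} \approx -13252.0$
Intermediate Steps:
$S = -19680$ ($S = \left(-1\right) \left(-3\right) \left(-6560\right) = 3 \left(-6560\right) = -19680$)
$\frac{\left(-30807 + 40088\right) \left(28004 + M{\left(97 \right)}\right)}{S} = \frac{\left(-30807 + 40088\right) \left(28004 + 97\right)}{-19680} = 9281 \cdot 28101 \left(- \frac{1}{19680}\right) = 260805381 \left(- \frac{1}{19680}\right) = - \frac{86935127}{6560}$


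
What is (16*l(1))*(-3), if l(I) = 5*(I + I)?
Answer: -480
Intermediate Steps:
l(I) = 10*I (l(I) = 5*(2*I) = 10*I)
(16*l(1))*(-3) = (16*(10*1))*(-3) = (16*10)*(-3) = 160*(-3) = -480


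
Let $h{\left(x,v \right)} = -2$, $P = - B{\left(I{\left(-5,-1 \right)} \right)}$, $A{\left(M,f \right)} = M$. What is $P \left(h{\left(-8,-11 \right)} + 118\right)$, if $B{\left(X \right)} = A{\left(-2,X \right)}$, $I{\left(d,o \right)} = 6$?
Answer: $232$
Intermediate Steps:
$B{\left(X \right)} = -2$
$P = 2$ ($P = \left(-1\right) \left(-2\right) = 2$)
$P \left(h{\left(-8,-11 \right)} + 118\right) = 2 \left(-2 + 118\right) = 2 \cdot 116 = 232$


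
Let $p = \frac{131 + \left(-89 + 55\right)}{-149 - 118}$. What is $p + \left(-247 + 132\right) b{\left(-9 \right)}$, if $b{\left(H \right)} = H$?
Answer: $\frac{276248}{267} \approx 1034.6$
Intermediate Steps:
$p = - \frac{97}{267}$ ($p = \frac{131 - 34}{-267} = 97 \left(- \frac{1}{267}\right) = - \frac{97}{267} \approx -0.3633$)
$p + \left(-247 + 132\right) b{\left(-9 \right)} = - \frac{97}{267} + \left(-247 + 132\right) \left(-9\right) = - \frac{97}{267} - -1035 = - \frac{97}{267} + 1035 = \frac{276248}{267}$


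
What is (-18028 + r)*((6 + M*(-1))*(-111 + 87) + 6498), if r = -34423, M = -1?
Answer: -332014830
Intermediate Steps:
(-18028 + r)*((6 + M*(-1))*(-111 + 87) + 6498) = (-18028 - 34423)*((6 - 1*(-1))*(-111 + 87) + 6498) = -52451*((6 + 1)*(-24) + 6498) = -52451*(7*(-24) + 6498) = -52451*(-168 + 6498) = -52451*6330 = -332014830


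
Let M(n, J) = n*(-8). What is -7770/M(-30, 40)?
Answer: -259/8 ≈ -32.375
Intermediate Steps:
M(n, J) = -8*n
-7770/M(-30, 40) = -7770/((-8*(-30))) = -7770/240 = -7770*1/240 = -259/8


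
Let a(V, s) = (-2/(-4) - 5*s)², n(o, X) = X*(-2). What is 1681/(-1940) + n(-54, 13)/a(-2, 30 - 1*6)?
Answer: -96222161/110814740 ≈ -0.86832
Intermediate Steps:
n(o, X) = -2*X
a(V, s) = (½ - 5*s)² (a(V, s) = (-2*(-¼) - 5*s)² = (½ - 5*s)²)
1681/(-1940) + n(-54, 13)/a(-2, 30 - 1*6) = 1681/(-1940) + (-2*13)/(((-1 + 10*(30 - 1*6))²/4)) = 1681*(-1/1940) - 26*4/(-1 + 10*(30 - 6))² = -1681/1940 - 26*4/(-1 + 10*24)² = -1681/1940 - 26*4/(-1 + 240)² = -1681/1940 - 26/((¼)*239²) = -1681/1940 - 26/((¼)*57121) = -1681/1940 - 26/57121/4 = -1681/1940 - 26*4/57121 = -1681/1940 - 104/57121 = -96222161/110814740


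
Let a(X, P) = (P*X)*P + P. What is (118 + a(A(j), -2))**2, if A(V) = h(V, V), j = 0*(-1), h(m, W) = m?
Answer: 13456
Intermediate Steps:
j = 0
A(V) = V
a(X, P) = P + X*P**2 (a(X, P) = X*P**2 + P = P + X*P**2)
(118 + a(A(j), -2))**2 = (118 - 2*(1 - 2*0))**2 = (118 - 2*(1 + 0))**2 = (118 - 2*1)**2 = (118 - 2)**2 = 116**2 = 13456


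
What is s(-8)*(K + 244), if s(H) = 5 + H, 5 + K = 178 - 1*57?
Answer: -1080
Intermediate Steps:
K = 116 (K = -5 + (178 - 1*57) = -5 + (178 - 57) = -5 + 121 = 116)
s(-8)*(K + 244) = (5 - 8)*(116 + 244) = -3*360 = -1080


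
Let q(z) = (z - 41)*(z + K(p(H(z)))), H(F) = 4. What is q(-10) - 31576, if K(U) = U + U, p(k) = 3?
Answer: -31372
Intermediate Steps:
K(U) = 2*U
q(z) = (-41 + z)*(6 + z) (q(z) = (z - 41)*(z + 2*3) = (-41 + z)*(z + 6) = (-41 + z)*(6 + z))
q(-10) - 31576 = (-246 + (-10)² - 35*(-10)) - 31576 = (-246 + 100 + 350) - 31576 = 204 - 31576 = -31372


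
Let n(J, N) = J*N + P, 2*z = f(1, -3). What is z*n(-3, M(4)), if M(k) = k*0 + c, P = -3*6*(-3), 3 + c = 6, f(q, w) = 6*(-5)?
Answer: -675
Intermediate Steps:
f(q, w) = -30
c = 3 (c = -3 + 6 = 3)
P = 54 (P = -18*(-3) = 54)
z = -15 (z = (1/2)*(-30) = -15)
M(k) = 3 (M(k) = k*0 + 3 = 0 + 3 = 3)
n(J, N) = 54 + J*N (n(J, N) = J*N + 54 = 54 + J*N)
z*n(-3, M(4)) = -15*(54 - 3*3) = -15*(54 - 9) = -15*45 = -675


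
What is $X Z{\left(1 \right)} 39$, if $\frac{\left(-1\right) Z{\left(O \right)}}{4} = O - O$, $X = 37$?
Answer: $0$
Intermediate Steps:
$Z{\left(O \right)} = 0$ ($Z{\left(O \right)} = - 4 \left(O - O\right) = \left(-4\right) 0 = 0$)
$X Z{\left(1 \right)} 39 = 37 \cdot 0 \cdot 39 = 0 \cdot 39 = 0$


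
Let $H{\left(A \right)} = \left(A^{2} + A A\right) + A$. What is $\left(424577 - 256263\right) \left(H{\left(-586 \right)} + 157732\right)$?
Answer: $142046580532$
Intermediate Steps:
$H{\left(A \right)} = A + 2 A^{2}$ ($H{\left(A \right)} = \left(A^{2} + A^{2}\right) + A = 2 A^{2} + A = A + 2 A^{2}$)
$\left(424577 - 256263\right) \left(H{\left(-586 \right)} + 157732\right) = \left(424577 - 256263\right) \left(- 586 \left(1 + 2 \left(-586\right)\right) + 157732\right) = 168314 \left(- 586 \left(1 - 1172\right) + 157732\right) = 168314 \left(\left(-586\right) \left(-1171\right) + 157732\right) = 168314 \left(686206 + 157732\right) = 168314 \cdot 843938 = 142046580532$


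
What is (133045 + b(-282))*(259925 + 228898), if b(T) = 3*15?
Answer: 65057453070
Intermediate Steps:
b(T) = 45
(133045 + b(-282))*(259925 + 228898) = (133045 + 45)*(259925 + 228898) = 133090*488823 = 65057453070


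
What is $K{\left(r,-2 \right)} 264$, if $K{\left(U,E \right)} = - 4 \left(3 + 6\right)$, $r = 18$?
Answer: $-9504$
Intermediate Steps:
$K{\left(U,E \right)} = -36$ ($K{\left(U,E \right)} = \left(-4\right) 9 = -36$)
$K{\left(r,-2 \right)} 264 = \left(-36\right) 264 = -9504$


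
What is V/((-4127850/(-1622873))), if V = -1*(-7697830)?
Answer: 1249260046559/412785 ≈ 3.0264e+6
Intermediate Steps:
V = 7697830
V/((-4127850/(-1622873))) = 7697830/((-4127850/(-1622873))) = 7697830/((-4127850*(-1/1622873))) = 7697830/(4127850/1622873) = 7697830*(1622873/4127850) = 1249260046559/412785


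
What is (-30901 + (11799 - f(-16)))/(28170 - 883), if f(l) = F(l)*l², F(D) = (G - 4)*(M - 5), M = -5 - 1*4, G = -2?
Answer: -40606/27287 ≈ -1.4881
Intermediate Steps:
M = -9 (M = -5 - 4 = -9)
F(D) = 84 (F(D) = (-2 - 4)*(-9 - 5) = -6*(-14) = 84)
f(l) = 84*l²
(-30901 + (11799 - f(-16)))/(28170 - 883) = (-30901 + (11799 - 84*(-16)²))/(28170 - 883) = (-30901 + (11799 - 84*256))/27287 = (-30901 + (11799 - 1*21504))*(1/27287) = (-30901 + (11799 - 21504))*(1/27287) = (-30901 - 9705)*(1/27287) = -40606*1/27287 = -40606/27287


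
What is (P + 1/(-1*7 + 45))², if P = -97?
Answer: 13579225/1444 ≈ 9403.9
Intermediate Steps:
(P + 1/(-1*7 + 45))² = (-97 + 1/(-1*7 + 45))² = (-97 + 1/(-7 + 45))² = (-97 + 1/38)² = (-3685/38)² = 13579225/1444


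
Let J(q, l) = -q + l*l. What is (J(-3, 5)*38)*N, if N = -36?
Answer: -38304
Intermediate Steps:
J(q, l) = l² - q (J(q, l) = -q + l² = l² - q)
(J(-3, 5)*38)*N = ((5² - 1*(-3))*38)*(-36) = ((25 + 3)*38)*(-36) = (28*38)*(-36) = 1064*(-36) = -38304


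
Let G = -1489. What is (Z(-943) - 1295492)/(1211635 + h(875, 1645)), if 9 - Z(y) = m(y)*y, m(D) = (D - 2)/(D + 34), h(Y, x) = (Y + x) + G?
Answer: -9338912/8748519 ≈ -1.0675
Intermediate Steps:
h(Y, x) = -1489 + Y + x (h(Y, x) = (Y + x) - 1489 = -1489 + Y + x)
m(D) = (-2 + D)/(34 + D)
Z(y) = 9 - y*(-2 + y)/(34 + y) (Z(y) = 9 - (-2 + y)/(34 + y)*y = 9 - y*(-2 + y)/(34 + y))
(Z(-943) - 1295492)/(1211635 + h(875, 1645)) = ((306 - 1*(-943)² + 11*(-943))/(34 - 943) - 1295492)/(1211635 + (-1489 + 875 + 1645)) = ((306 - 1*889249 - 10373)/(-909) - 1295492)/(1211635 + 1031) = (-(306 - 889249 - 10373)/909 - 1295492)/1212666 = (-1/909*(-899316) - 1295492)*(1/1212666) = (99924/101 - 1295492)*(1/1212666) = -130744768/101*1/1212666 = -9338912/8748519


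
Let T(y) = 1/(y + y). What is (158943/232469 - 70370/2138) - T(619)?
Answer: -9916023991485/307654588918 ≈ -32.231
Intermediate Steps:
T(y) = 1/(2*y)
(158943/232469 - 70370/2138) - T(619) = (158943/232469 - 70370/2138) - 1/(2*619) = (158943*(1/232469) - 70370*1/2138) - 1/(2*619) = (158943/232469 - 35185/1069) - 1*1/1238 = -8009511698/248509361 - 1/1238 = -9916023991485/307654588918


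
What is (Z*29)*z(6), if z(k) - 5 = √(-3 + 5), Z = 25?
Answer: 3625 + 725*√2 ≈ 4650.3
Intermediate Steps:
z(k) = 5 + √2 (z(k) = 5 + √(-3 + 5) = 5 + √2)
(Z*29)*z(6) = (25*29)*(5 + √2) = 725*(5 + √2) = 3625 + 725*√2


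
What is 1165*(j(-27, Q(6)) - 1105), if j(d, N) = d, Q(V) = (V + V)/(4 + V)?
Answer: -1318780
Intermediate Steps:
Q(V) = 2*V/(4 + V) (Q(V) = (2*V)/(4 + V) = 2*V/(4 + V))
1165*(j(-27, Q(6)) - 1105) = 1165*(-27 - 1105) = 1165*(-1132) = -1318780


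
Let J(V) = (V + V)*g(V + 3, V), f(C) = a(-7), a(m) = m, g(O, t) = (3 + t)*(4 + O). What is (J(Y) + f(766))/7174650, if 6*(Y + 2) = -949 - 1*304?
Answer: -1929228221/774862200 ≈ -2.4898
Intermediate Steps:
f(C) = -7
Y = -1265/6 (Y = -2 + (-949 - 1*304)/6 = -2 + (-949 - 304)/6 = -2 + (1/6)*(-1253) = -2 - 1253/6 = -1265/6 ≈ -210.83)
J(V) = 2*V*(21 + 7*V + V*(3 + V)) (J(V) = (V + V)*(12 + 3*(V + 3) + 4*V + (V + 3)*V) = (2*V)*(12 + 3*(3 + V) + 4*V + (3 + V)*V) = (2*V)*(12 + (9 + 3*V) + 4*V + V*(3 + V)) = (2*V)*(21 + 7*V + V*(3 + V)) = 2*V*(21 + 7*V + V*(3 + V)))
(J(Y) + f(766))/7174650 = (2*(-1265/6)*(21 + (-1265/6)**2 + 10*(-1265/6)) - 7)/7174650 = (2*(-1265/6)*(21 + 1600225/36 - 6325/3) - 7)*(1/7174650) = (2*(-1265/6)*(1525081/36) - 7)*(1/7174650) = (-1929227465/108 - 7)*(1/7174650) = -1929228221/108*1/7174650 = -1929228221/774862200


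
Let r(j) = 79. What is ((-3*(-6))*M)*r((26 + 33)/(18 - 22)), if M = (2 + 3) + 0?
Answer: 7110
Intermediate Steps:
M = 5 (M = 5 + 0 = 5)
((-3*(-6))*M)*r((26 + 33)/(18 - 22)) = (-3*(-6)*5)*79 = (18*5)*79 = 90*79 = 7110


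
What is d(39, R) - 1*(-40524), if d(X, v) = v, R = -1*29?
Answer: 40495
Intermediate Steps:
R = -29
d(39, R) - 1*(-40524) = -29 - 1*(-40524) = -29 + 40524 = 40495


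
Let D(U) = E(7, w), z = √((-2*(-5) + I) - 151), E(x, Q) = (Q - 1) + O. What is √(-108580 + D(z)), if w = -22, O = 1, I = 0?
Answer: I*√108602 ≈ 329.55*I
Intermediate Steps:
E(x, Q) = Q (E(x, Q) = (Q - 1) + 1 = (-1 + Q) + 1 = Q)
z = I*√141 (z = √((-2*(-5) + 0) - 151) = √((10 + 0) - 151) = √(10 - 151) = √(-141) = I*√141 ≈ 11.874*I)
D(U) = -22
√(-108580 + D(z)) = √(-108580 - 22) = √(-108602) = I*√108602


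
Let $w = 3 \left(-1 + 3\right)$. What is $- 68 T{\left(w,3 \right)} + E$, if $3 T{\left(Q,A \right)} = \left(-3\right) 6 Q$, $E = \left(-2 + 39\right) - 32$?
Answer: $2453$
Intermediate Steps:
$w = 6$ ($w = 3 \cdot 2 = 6$)
$E = 5$ ($E = 37 - 32 = 5$)
$T{\left(Q,A \right)} = - 6 Q$ ($T{\left(Q,A \right)} = \frac{\left(-3\right) 6 Q}{3} = \frac{\left(-18\right) Q}{3} = - 6 Q$)
$- 68 T{\left(w,3 \right)} + E = - 68 \left(\left(-6\right) 6\right) + 5 = \left(-68\right) \left(-36\right) + 5 = 2448 + 5 = 2453$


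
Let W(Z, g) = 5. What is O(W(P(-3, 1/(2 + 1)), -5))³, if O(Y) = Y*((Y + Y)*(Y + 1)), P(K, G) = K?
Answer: 27000000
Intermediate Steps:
O(Y) = 2*Y²*(1 + Y) (O(Y) = Y*((2*Y)*(1 + Y)) = Y*(2*Y*(1 + Y)) = 2*Y²*(1 + Y))
O(W(P(-3, 1/(2 + 1)), -5))³ = (2*5²*(1 + 5))³ = (2*25*6)³ = 300³ = 27000000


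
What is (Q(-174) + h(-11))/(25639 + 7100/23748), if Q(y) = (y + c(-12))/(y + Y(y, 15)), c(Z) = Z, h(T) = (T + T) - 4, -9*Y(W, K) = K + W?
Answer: -34541466/35695711471 ≈ -0.00096766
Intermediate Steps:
Y(W, K) = -K/9 - W/9 (Y(W, K) = -(K + W)/9 = -K/9 - W/9)
h(T) = -4 + 2*T (h(T) = 2*T - 4 = -4 + 2*T)
Q(y) = (-12 + y)/(-5/3 + 8*y/9) (Q(y) = (y - 12)/(y + (-⅑*15 - y/9)) = (-12 + y)/(y + (-5/3 - y/9)) = (-12 + y)/(-5/3 + 8*y/9))
(Q(-174) + h(-11))/(25639 + 7100/23748) = (9*(-12 - 174)/(-15 + 8*(-174)) + (-4 + 2*(-11)))/(25639 + 7100/23748) = (9*(-186)/(-15 - 1392) + (-4 - 22))/(25639 + 7100*(1/23748)) = (9*(-186)/(-1407) - 26)/(25639 + 1775/5937) = (9*(-1/1407)*(-186) - 26)/(152220518/5937) = (558/469 - 26)*(5937/152220518) = -11636/469*5937/152220518 = -34541466/35695711471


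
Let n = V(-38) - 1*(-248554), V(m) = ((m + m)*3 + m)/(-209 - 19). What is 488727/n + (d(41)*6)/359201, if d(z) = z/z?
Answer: 1053316310748/535687586531 ≈ 1.9663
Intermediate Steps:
d(z) = 1
V(m) = -7*m/228 (V(m) = ((2*m)*3 + m)/(-228) = (6*m + m)*(-1/228) = (7*m)*(-1/228) = -7*m/228)
n = 1491331/6 (n = -7/228*(-38) - 1*(-248554) = 7/6 + 248554 = 1491331/6 ≈ 2.4856e+5)
488727/n + (d(41)*6)/359201 = 488727/(1491331/6) + (1*6)/359201 = 488727*(6/1491331) + 6*(1/359201) = 2932362/1491331 + 6/359201 = 1053316310748/535687586531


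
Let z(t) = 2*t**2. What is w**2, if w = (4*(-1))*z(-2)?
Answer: 1024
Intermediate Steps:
w = -32 (w = (4*(-1))*(2*(-2)**2) = -8*4 = -4*8 = -32)
w**2 = (-32)**2 = 1024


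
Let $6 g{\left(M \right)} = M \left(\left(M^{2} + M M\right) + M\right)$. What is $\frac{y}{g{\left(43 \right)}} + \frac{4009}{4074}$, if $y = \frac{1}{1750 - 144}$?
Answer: $\frac{172618175041}{175416919062} \approx 0.98405$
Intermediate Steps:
$g{\left(M \right)} = \frac{M \left(M + 2 M^{2}\right)}{6}$ ($g{\left(M \right)} = \frac{M \left(\left(M^{2} + M M\right) + M\right)}{6} = \frac{M \left(\left(M^{2} + M^{2}\right) + M\right)}{6} = \frac{M \left(2 M^{2} + M\right)}{6} = \frac{M \left(M + 2 M^{2}\right)}{6}$)
$y = \frac{1}{1606}$ ($y = \frac{1}{1750 - 144} = \frac{1}{1606} \approx 0.00062266$)
$\frac{y}{g{\left(43 \right)}} + \frac{4009}{4074} = \frac{1}{1606 \frac{43^{2} \left(1 + 2 \cdot 43\right)}{6}} + \frac{4009}{4074} = \frac{1}{1606 \cdot \frac{1}{6} \cdot 1849 \left(1 + 86\right)} + 4009 \cdot \frac{1}{4074} = \frac{1}{1606 \cdot \frac{1}{6} \cdot 1849 \cdot 87} + \frac{4009}{4074} = \frac{1}{1606 \cdot \frac{53621}{2}} + \frac{4009}{4074} = \frac{1}{1606} \cdot \frac{2}{53621} + \frac{4009}{4074} = \frac{1}{43057663} + \frac{4009}{4074} = \frac{172618175041}{175416919062}$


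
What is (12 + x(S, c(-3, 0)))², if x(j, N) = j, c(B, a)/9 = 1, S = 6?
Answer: 324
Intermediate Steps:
c(B, a) = 9 (c(B, a) = 9*1 = 9)
(12 + x(S, c(-3, 0)))² = (12 + 6)² = 18² = 324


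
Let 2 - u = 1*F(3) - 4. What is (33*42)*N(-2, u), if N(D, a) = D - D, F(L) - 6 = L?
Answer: 0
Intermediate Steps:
F(L) = 6 + L
u = -3 (u = 2 - (1*(6 + 3) - 4) = 2 - (1*9 - 4) = 2 - (9 - 4) = 2 - 1*5 = 2 - 5 = -3)
N(D, a) = 0
(33*42)*N(-2, u) = (33*42)*0 = 1386*0 = 0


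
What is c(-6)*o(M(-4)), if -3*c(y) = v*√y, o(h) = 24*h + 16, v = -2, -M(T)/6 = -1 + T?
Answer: 1472*I*√6/3 ≈ 1201.9*I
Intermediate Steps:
M(T) = 6 - 6*T (M(T) = -6*(-1 + T) = 6 - 6*T)
o(h) = 16 + 24*h
c(y) = 2*√y/3 (c(y) = -(-2)*√y/3 = 2*√y/3)
c(-6)*o(M(-4)) = (2*√(-6)/3)*(16 + 24*(6 - 6*(-4))) = (2*(I*√6)/3)*(16 + 24*(6 + 24)) = (2*I*√6/3)*(16 + 24*30) = (2*I*√6/3)*(16 + 720) = (2*I*√6/3)*736 = 1472*I*√6/3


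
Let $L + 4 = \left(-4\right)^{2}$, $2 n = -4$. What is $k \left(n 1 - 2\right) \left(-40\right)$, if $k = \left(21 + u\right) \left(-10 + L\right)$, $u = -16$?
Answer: $1600$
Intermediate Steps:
$n = -2$ ($n = \frac{1}{2} \left(-4\right) = -2$)
$L = 12$ ($L = -4 + \left(-4\right)^{2} = -4 + 16 = 12$)
$k = 10$ ($k = \left(21 - 16\right) \left(-10 + 12\right) = 5 \cdot 2 = 10$)
$k \left(n 1 - 2\right) \left(-40\right) = 10 \left(\left(-2\right) 1 - 2\right) \left(-40\right) = 10 \left(-2 - 2\right) \left(-40\right) = 10 \left(-4\right) \left(-40\right) = \left(-40\right) \left(-40\right) = 1600$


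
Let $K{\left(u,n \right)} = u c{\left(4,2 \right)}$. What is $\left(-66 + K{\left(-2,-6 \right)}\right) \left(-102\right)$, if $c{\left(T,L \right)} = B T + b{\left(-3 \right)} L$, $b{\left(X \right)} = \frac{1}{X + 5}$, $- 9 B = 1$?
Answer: $\frac{20536}{3} \approx 6845.3$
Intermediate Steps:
$B = - \frac{1}{9}$ ($B = \left(- \frac{1}{9}\right) 1 = - \frac{1}{9} \approx -0.11111$)
$b{\left(X \right)} = \frac{1}{5 + X}$
$c{\left(T,L \right)} = \frac{L}{2} - \frac{T}{9}$ ($c{\left(T,L \right)} = - \frac{T}{9} + \frac{L}{5 - 3} = - \frac{T}{9} + \frac{L}{2} = \frac{L}{2} - \frac{T}{9}$)
$K{\left(u,n \right)} = \frac{5 u}{9}$ ($K{\left(u,n \right)} = u \left(\frac{1}{2} \cdot 2 - \frac{4}{9}\right) = u \left(1 - \frac{4}{9}\right) = u \frac{5}{9} = \frac{5 u}{9}$)
$\left(-66 + K{\left(-2,-6 \right)}\right) \left(-102\right) = \left(-66 + \frac{5}{9} \left(-2\right)\right) \left(-102\right) = \left(-66 - \frac{10}{9}\right) \left(-102\right) = \left(- \frac{604}{9}\right) \left(-102\right) = \frac{20536}{3}$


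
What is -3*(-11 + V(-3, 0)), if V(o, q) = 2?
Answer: 27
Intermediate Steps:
-3*(-11 + V(-3, 0)) = -3*(-11 + 2) = -3*(-9) = 27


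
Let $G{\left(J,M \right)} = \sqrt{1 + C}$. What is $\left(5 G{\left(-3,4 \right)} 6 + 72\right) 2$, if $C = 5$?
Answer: $144 + 60 \sqrt{6} \approx 290.97$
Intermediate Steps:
$G{\left(J,M \right)} = \sqrt{6}$ ($G{\left(J,M \right)} = \sqrt{1 + 5} = \sqrt{6}$)
$\left(5 G{\left(-3,4 \right)} 6 + 72\right) 2 = \left(5 \sqrt{6} \cdot 6 + 72\right) 2 = \left(30 \sqrt{6} + 72\right) 2 = \left(72 + 30 \sqrt{6}\right) 2 = 144 + 60 \sqrt{6}$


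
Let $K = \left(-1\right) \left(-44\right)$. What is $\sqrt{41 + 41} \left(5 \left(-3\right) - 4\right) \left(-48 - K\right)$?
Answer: $1748 \sqrt{82} \approx 15829.0$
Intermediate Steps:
$K = 44$
$\sqrt{41 + 41} \left(5 \left(-3\right) - 4\right) \left(-48 - K\right) = \sqrt{41 + 41} \left(5 \left(-3\right) - 4\right) \left(-48 - 44\right) = \sqrt{82} \left(-15 - 4\right) \left(-48 - 44\right) = \sqrt{82} \left(-19\right) \left(-92\right) = - 19 \sqrt{82} \left(-92\right) = 1748 \sqrt{82}$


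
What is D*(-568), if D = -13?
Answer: 7384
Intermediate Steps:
D*(-568) = -13*(-568) = 7384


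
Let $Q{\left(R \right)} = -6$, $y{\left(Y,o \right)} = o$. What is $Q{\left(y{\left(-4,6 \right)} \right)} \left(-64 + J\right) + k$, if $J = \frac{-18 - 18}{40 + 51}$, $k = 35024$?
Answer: $\frac{3222344}{91} \approx 35410.0$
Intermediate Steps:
$J = - \frac{36}{91} \approx -0.3956$
$Q{\left(y{\left(-4,6 \right)} \right)} \left(-64 + J\right) + k = - 6 \left(-64 - \frac{36}{91}\right) + 35024 = \left(-6\right) \left(- \frac{5860}{91}\right) + 35024 = \frac{35160}{91} + 35024 = \frac{3222344}{91}$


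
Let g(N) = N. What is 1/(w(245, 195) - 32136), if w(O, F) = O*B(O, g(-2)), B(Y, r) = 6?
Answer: -1/30666 ≈ -3.2609e-5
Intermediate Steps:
w(O, F) = 6*O (w(O, F) = O*6 = 6*O)
1/(w(245, 195) - 32136) = 1/(6*245 - 32136) = 1/(1470 - 32136) = 1/(-30666) = -1/30666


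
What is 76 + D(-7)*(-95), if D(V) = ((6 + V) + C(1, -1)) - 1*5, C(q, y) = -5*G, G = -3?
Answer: -779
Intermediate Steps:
C(q, y) = 15 (C(q, y) = -5*(-3) = 15)
D(V) = 16 + V (D(V) = ((6 + V) + 15) - 1*5 = (21 + V) - 5 = 16 + V)
76 + D(-7)*(-95) = 76 + (16 - 7)*(-95) = 76 + 9*(-95) = 76 - 855 = -779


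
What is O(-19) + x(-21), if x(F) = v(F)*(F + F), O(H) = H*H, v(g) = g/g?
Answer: 319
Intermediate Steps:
v(g) = 1
O(H) = H**2
x(F) = 2*F (x(F) = 1*(F + F) = 1*(2*F) = 2*F)
O(-19) + x(-21) = (-19)**2 + 2*(-21) = 361 - 42 = 319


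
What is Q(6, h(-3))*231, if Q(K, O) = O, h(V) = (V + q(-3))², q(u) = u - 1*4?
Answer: 23100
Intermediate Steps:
q(u) = -4 + u (q(u) = u - 4 = -4 + u)
h(V) = (-7 + V)² (h(V) = (V + (-4 - 3))² = (V - 7)² = (-7 + V)²)
Q(6, h(-3))*231 = (-7 - 3)²*231 = (-10)²*231 = 100*231 = 23100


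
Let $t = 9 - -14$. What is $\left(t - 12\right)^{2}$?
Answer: $121$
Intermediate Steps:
$t = 23$ ($t = 9 + 14 = 23$)
$\left(t - 12\right)^{2} = \left(23 - 12\right)^{2} = 11^{2} = 121$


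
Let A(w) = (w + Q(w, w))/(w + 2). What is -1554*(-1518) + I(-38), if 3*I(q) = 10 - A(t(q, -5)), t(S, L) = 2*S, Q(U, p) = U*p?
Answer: 261849112/111 ≈ 2.3590e+6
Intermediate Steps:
A(w) = (w + w²)/(2 + w) (A(w) = (w + w*w)/(w + 2) = (w + w²)/(2 + w))
I(q) = 10/3 - 2*q*(1 + 2*q)/(3*(2 + 2*q)) (I(q) = (10 - 2*q*(1 + 2*q)/(2 + 2*q))/3 = 10/3 - 2*q*(1 + 2*q)/(3*(2 + 2*q)))
-1554*(-1518) + I(-38) = -1554*(-1518) + (10 - 2*(-38)² + 9*(-38))/(3*(1 - 38)) = 2358972 + (⅓)*(10 - 2*1444 - 342)/(-37) = 2358972 + (⅓)*(-1/37)*(10 - 2888 - 342) = 2358972 + (⅓)*(-1/37)*(-3220) = 2358972 + 3220/111 = 261849112/111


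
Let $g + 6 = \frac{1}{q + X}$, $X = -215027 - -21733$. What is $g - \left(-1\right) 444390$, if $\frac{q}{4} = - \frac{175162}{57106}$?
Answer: $\frac{2452765892215351}{5519473906} \approx 4.4438 \cdot 10^{5}$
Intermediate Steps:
$q = - \frac{350324}{28553}$ ($q = 4 \left(- \frac{175162}{57106}\right) = 4 \left(\left(-175162\right) \frac{1}{57106}\right) = 4 \left(- \frac{87581}{28553}\right) = - \frac{350324}{28553} \approx -12.269$)
$X = -193294$ ($X = -215027 + 21733 = -193294$)
$g = - \frac{33116871989}{5519473906}$ ($g = -6 + \frac{1}{- \frac{350324}{28553} - 193294} = -6 + \frac{1}{- \frac{5519473906}{28553}} = -6 - \frac{28553}{5519473906} = - \frac{33116871989}{5519473906} \approx -6.0$)
$g - \left(-1\right) 444390 = - \frac{33116871989}{5519473906} - \left(-1\right) 444390 = - \frac{33116871989}{5519473906} - -444390 = - \frac{33116871989}{5519473906} + 444390 = \frac{2452765892215351}{5519473906}$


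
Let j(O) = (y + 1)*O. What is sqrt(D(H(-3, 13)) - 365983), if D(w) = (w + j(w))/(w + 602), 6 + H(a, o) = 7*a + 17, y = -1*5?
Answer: I*sqrt(8016490522)/148 ≈ 604.96*I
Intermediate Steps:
y = -5
j(O) = -4*O (j(O) = (-5 + 1)*O = -4*O)
H(a, o) = 11 + 7*a (H(a, o) = -6 + (7*a + 17) = -6 + (17 + 7*a) = 11 + 7*a)
D(w) = -3*w/(602 + w) (D(w) = (w - 4*w)/(w + 602) = (-3*w)/(602 + w) = -3*w/(602 + w))
sqrt(D(H(-3, 13)) - 365983) = sqrt(-3*(11 + 7*(-3))/(602 + (11 + 7*(-3))) - 365983) = sqrt(-3*(11 - 21)/(602 + (11 - 21)) - 365983) = sqrt(-3*(-10)/(602 - 10) - 365983) = sqrt(-3*(-10)/592 - 365983) = sqrt(-3*(-10)*1/592 - 365983) = sqrt(15/296 - 365983) = sqrt(-108330953/296) = I*sqrt(8016490522)/148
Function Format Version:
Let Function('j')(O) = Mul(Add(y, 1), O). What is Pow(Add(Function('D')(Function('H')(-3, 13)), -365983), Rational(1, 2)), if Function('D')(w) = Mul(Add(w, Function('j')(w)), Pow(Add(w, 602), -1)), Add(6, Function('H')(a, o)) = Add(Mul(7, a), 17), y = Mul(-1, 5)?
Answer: Mul(Rational(1, 148), I, Pow(8016490522, Rational(1, 2))) ≈ Mul(604.96, I)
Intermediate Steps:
y = -5
Function('j')(O) = Mul(-4, O) (Function('j')(O) = Mul(Add(-5, 1), O) = Mul(-4, O))
Function('H')(a, o) = Add(11, Mul(7, a)) (Function('H')(a, o) = Add(-6, Add(Mul(7, a), 17)) = Add(-6, Add(17, Mul(7, a))) = Add(11, Mul(7, a)))
Function('D')(w) = Mul(-3, w, Pow(Add(602, w), -1)) (Function('D')(w) = Mul(Add(w, Mul(-4, w)), Pow(Add(w, 602), -1)) = Mul(Mul(-3, w), Pow(Add(602, w), -1)) = Mul(-3, w, Pow(Add(602, w), -1)))
Pow(Add(Function('D')(Function('H')(-3, 13)), -365983), Rational(1, 2)) = Pow(Add(Mul(-3, Add(11, Mul(7, -3)), Pow(Add(602, Add(11, Mul(7, -3))), -1)), -365983), Rational(1, 2)) = Pow(Add(Mul(-3, Add(11, -21), Pow(Add(602, Add(11, -21)), -1)), -365983), Rational(1, 2)) = Pow(Add(Mul(-3, -10, Pow(Add(602, -10), -1)), -365983), Rational(1, 2)) = Pow(Add(Mul(-3, -10, Pow(592, -1)), -365983), Rational(1, 2)) = Pow(Add(Mul(-3, -10, Rational(1, 592)), -365983), Rational(1, 2)) = Pow(Add(Rational(15, 296), -365983), Rational(1, 2)) = Pow(Rational(-108330953, 296), Rational(1, 2)) = Mul(Rational(1, 148), I, Pow(8016490522, Rational(1, 2)))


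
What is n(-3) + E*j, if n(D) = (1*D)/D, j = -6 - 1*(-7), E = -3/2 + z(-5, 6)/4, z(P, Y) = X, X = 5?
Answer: ¾ ≈ 0.75000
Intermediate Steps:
z(P, Y) = 5
E = -¼ (E = -3/2 + 5/4 = -¼ ≈ -0.25000)
j = 1 (j = -6 + 7 = 1)
n(D) = 1 (n(D) = D/D = 1)
n(-3) + E*j = 1 - ¼*1 = 1 - ¼ = ¾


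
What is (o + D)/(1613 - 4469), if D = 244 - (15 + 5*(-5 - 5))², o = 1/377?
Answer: 92459/269178 ≈ 0.34349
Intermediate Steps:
o = 1/377 ≈ 0.0026525
D = -981 (D = 244 - (15 + 5*(-10))² = 244 - (15 - 50)² = 244 - 1*(-35)² = 244 - 1*1225 = 244 - 1225 = -981)
(o + D)/(1613 - 4469) = (1/377 - 981)/(1613 - 4469) = -369836/377/(-2856) = -369836/377*(-1/2856) = 92459/269178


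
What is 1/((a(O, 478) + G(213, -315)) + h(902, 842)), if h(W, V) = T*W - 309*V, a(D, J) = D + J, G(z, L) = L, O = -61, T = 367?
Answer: 1/70958 ≈ 1.4093e-5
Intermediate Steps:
h(W, V) = -309*V + 367*W (h(W, V) = 367*W - 309*V = -309*V + 367*W)
1/((a(O, 478) + G(213, -315)) + h(902, 842)) = 1/(((-61 + 478) - 315) + (-309*842 + 367*902)) = 1/((417 - 315) + (-260178 + 331034)) = 1/(102 + 70856) = 1/70958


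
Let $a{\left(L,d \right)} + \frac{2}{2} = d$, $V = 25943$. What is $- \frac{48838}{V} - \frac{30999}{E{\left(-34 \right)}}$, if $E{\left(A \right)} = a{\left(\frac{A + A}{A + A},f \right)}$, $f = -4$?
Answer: $\frac{803962867}{129715} \approx 6197.9$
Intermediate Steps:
$a{\left(L,d \right)} = -1 + d$
$E{\left(A \right)} = -5$ ($E{\left(A \right)} = -1 - 4 = -5$)
$- \frac{48838}{V} - \frac{30999}{E{\left(-34 \right)}} = - \frac{48838}{25943} - \frac{30999}{-5} = \left(-48838\right) \frac{1}{25943} - - \frac{30999}{5} = - \frac{48838}{25943} + \frac{30999}{5} = \frac{803962867}{129715}$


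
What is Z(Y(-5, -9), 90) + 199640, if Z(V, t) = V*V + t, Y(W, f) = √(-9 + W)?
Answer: 199716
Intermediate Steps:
Z(V, t) = t + V² (Z(V, t) = V² + t = t + V²)
Z(Y(-5, -9), 90) + 199640 = (90 + (√(-9 - 5))²) + 199640 = (90 + (√(-14))²) + 199640 = (90 + (I*√14)²) + 199640 = (90 - 14) + 199640 = 76 + 199640 = 199716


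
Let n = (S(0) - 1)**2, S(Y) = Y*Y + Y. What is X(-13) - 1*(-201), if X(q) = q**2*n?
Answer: 370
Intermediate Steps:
S(Y) = Y + Y**2 (S(Y) = Y**2 + Y = Y + Y**2)
n = 1 (n = (0*(1 + 0) - 1)**2 = (0*1 - 1)**2 = (0 - 1)**2 = (-1)**2 = 1)
X(q) = q**2 (X(q) = q**2*1 = q**2)
X(-13) - 1*(-201) = (-13)**2 - 1*(-201) = 169 + 201 = 370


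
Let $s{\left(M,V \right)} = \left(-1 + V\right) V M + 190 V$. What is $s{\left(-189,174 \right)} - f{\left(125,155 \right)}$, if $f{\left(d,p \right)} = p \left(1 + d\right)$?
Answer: $-5675748$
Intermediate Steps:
$s{\left(M,V \right)} = 190 V + M V \left(-1 + V\right)$ ($s{\left(M,V \right)} = V \left(-1 + V\right) M + 190 V = M V \left(-1 + V\right) + 190 V = 190 V + M V \left(-1 + V\right)$)
$s{\left(-189,174 \right)} - f{\left(125,155 \right)} = 174 \left(190 - -189 - 32886\right) - 155 \left(1 + 125\right) = 174 \left(190 + 189 - 32886\right) - 155 \cdot 126 = 174 \left(-32507\right) - 19530 = -5656218 - 19530 = -5675748$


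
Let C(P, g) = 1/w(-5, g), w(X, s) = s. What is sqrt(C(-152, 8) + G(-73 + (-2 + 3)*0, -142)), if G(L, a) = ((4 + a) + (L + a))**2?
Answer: sqrt(1993746)/4 ≈ 353.00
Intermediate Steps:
C(P, g) = 1/g
G(L, a) = (4 + L + 2*a)**2
sqrt(C(-152, 8) + G(-73 + (-2 + 3)*0, -142)) = sqrt(1/8 + (4 + (-73 + (-2 + 3)*0) + 2*(-142))**2) = sqrt(1/8 + (4 + (-73 + 1*0) - 284)**2) = sqrt(1/8 + (4 + (-73 + 0) - 284)**2) = sqrt(1/8 + (4 - 73 - 284)**2) = sqrt(1/8 + (-353)**2) = sqrt(1/8 + 124609) = sqrt(996873/8) = sqrt(1993746)/4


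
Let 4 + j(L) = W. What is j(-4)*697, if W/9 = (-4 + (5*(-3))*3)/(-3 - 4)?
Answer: 41123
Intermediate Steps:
W = 63 (W = 9*((-4 + (5*(-3))*3)/(-3 - 4)) = 9*((-4 - 15*3)/(-7)) = 9*((-4 - 45)*(-⅐)) = 9*(-49*(-⅐)) = 9*7 = 63)
j(L) = 59 (j(L) = -4 + 63 = 59)
j(-4)*697 = 59*697 = 41123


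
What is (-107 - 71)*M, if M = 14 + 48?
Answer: -11036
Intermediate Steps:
M = 62
(-107 - 71)*M = (-107 - 71)*62 = -178*62 = -11036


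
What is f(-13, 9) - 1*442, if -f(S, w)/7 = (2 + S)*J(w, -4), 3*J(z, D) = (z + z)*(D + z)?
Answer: 1868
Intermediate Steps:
J(z, D) = 2*z*(D + z)/3 (J(z, D) = ((z + z)*(D + z))/3 = ((2*z)*(D + z))/3 = (2*z*(D + z))/3 = 2*z*(D + z)/3)
f(S, w) = -14*w*(-4 + w)*(2 + S)/3 (f(S, w) = -7*(2 + S)*2*w*(-4 + w)/3 = -14*w*(-4 + w)*(2 + S)/3)
f(-13, 9) - 1*442 = -14/3*9*(-4 + 9)*(2 - 13) - 1*442 = -14/3*9*5*(-11) - 442 = 2310 - 442 = 1868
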